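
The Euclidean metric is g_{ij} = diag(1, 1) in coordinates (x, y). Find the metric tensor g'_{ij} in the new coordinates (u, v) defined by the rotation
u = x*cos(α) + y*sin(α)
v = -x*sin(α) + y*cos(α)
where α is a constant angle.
Invert the transformation: x = u*cos(α) - v*sin(α), y = u*sin(α) + v*cos(α)
g'_{ij} = (∂x^k/∂x'^i)(∂x^l/∂x'^j) g_{kl}; with g_{kl} = δ_{kl} this is Σ_k (∂x^k/∂x'^i)(∂x^k/∂x'^j).
Jacobian: ∂x/∂u = cos(α), ∂x/∂v = -sin(α), ∂y/∂u = sin(α), ∂y/∂v = cos(α)
g'_{uu} = (cos(α))(cos(α)) + (sin(α))(sin(α)) = 1
g'_{uv} = (cos(α))(-sin(α)) + (sin(α))(cos(α)) = 0
g'_{vv} = (-sin(α))(-sin(α)) + (cos(α))(cos(α)) = 1
g'_{ij} = diag(1, 1)
The Euclidean metric is invariant under rotations.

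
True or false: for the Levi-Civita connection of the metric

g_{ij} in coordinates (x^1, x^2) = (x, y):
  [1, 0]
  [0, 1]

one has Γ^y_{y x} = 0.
Γ^y_{y x} = (1/2) g^{yy} (∂_y g_{yx} + ∂_x g_{yy} - ∂_y g_{yx}) = (1/2)(1)((0) + (0) - (0)) = 0
This equals the proposed value 0.
True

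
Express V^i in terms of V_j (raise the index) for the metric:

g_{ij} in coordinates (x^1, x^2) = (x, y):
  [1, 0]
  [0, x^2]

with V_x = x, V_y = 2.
Inverse metric (diagonal): g^{xx} = 1, g^{yy} = 1/x^2
V^i = g^{ij} V_j:
V^x = (1)(x) + (0)(2) = x
V^y = (0)(x) + (1/x^2)(2) = 2/x^2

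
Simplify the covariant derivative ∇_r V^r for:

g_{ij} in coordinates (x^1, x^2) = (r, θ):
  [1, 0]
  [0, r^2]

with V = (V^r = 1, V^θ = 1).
Non-zero Christoffel symbols:
Γ^r_{θ θ} = -r
Γ^θ_{r θ} = 1/r
∇_r V^r = ∂_r V^r + Γ^r_{r j} V^j
  = (0) + (0)(1) + (0)(1)
  = 0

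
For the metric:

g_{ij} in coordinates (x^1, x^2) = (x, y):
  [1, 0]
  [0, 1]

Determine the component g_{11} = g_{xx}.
With x^1 = x, x^2 = y, g_{11} = g_{xx} is the row-1, column-1 entry of the matrix.
g_{11} = 1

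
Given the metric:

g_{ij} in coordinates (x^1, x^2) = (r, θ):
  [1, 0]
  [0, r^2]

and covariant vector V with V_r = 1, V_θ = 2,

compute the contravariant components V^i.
Inverse metric (diagonal): g^{rr} = 1, g^{θθ} = 1/r^2
V^i = g^{ij} V_j:
V^r = (1)(1) + (0)(2) = 1
V^θ = (0)(1) + (1/r^2)(2) = 2/r^2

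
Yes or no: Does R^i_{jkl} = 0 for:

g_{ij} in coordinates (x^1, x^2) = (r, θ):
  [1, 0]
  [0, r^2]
Non-zero Christoffel symbols:
Γ^r_{θ θ} = -r
Γ^θ_{r θ} = 1/r
Ricci tensor: R_{rr} = 0, R_{rθ} = 0, R_{θθ} = 0
All R_{ij} vanish; in 2 dimensions the Riemann tensor is fully determined by the Ricci tensor, so R^i_{jkl} = 0: the metric is flat (curvilinear coordinates on flat space).
Yes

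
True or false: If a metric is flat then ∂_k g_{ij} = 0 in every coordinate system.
Flatness means R^i_{jkl} = 0; the components can still vary, e.g. the flat plane in polar coordinates has g_{θθ} = r^2.
False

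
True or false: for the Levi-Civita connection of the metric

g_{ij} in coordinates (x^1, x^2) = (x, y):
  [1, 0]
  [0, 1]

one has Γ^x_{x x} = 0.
Γ^x_{x x} = (1/2) g^{xx} (∂_x g_{xx} + ∂_x g_{xx} - ∂_x g_{xx}) = (1/2)(1)((0) + (0) - (0)) = 0
This equals the proposed value 0.
True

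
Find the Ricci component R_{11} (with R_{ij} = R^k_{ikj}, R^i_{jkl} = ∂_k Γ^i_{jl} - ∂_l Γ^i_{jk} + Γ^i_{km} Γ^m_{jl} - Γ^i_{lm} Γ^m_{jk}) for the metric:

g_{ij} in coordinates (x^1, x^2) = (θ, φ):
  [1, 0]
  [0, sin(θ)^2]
Non-zero Christoffel symbols (Γ^k_{ij} = Γ^k_{ji}):
Γ^θ_{φ φ} = -sin(2*θ)/2
Γ^φ_{θ φ} = 1/tan(θ)
R^θ_{θ θ θ} = 0 (a repeated index in an antisymmetric pair)
R^φ_{θ φ θ} = ∂_φ Γ^φ_{θ θ} - ∂_θ Γ^φ_{θ φ} + Γ^φ_{φ m} Γ^m_{θ θ} - Γ^φ_{θ m} Γ^m_{θ φ}
  = (0) - (-1/sin(θ)^2) + (0) - (1/tan(θ)^2) = 1
R_{θθ} = R^θ_{θ θ θ} + R^φ_{θ φ θ} = (0) + (1) = 1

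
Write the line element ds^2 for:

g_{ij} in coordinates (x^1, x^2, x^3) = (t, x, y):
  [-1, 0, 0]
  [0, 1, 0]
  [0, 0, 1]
ds^2 = g_{ij} dx^i dx^j; only the non-zero components contribute.
ds^2 = -dt^2 + dx^2 + dy^2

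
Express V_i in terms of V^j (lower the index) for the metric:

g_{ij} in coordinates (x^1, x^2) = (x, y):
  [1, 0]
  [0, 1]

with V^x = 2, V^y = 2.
V_i = g_{ij} V^j:
V_x = (1)(2) + (0)(2) = 2
V_y = (0)(2) + (1)(2) = 2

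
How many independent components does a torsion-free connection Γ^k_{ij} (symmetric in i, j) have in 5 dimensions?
Γ^k_{ij} has n choices for the upper index and n(n+1)/2 independent symmetric lower index pairs.
Total = 5 × 5×6/2 = 5 × 15 = 75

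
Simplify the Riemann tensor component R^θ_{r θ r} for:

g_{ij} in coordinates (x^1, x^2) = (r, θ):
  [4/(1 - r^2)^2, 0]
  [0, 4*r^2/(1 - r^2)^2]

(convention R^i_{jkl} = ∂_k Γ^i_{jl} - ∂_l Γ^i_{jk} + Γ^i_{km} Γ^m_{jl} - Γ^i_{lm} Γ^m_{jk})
Non-zero Christoffel symbols (Γ^k_{ij} = Γ^k_{ji}):
Γ^r_{r r} = 2*r/(1 - r^2)
Γ^r_{θ θ} = (r^3 + r)/(r^2 - 1)
Γ^θ_{r θ} = (-r^2 - 1)/(r^3 - r)
R^θ_{r θ r} = ∂_θ Γ^θ_{r r} - ∂_r Γ^θ_{r θ} + Γ^θ_{θ m} Γ^m_{r r} - Γ^θ_{r m} Γ^m_{r θ}
  = (0) - ((r^4 + 4*r^2 - 1)/(r^3 - r)^2) + (2*(r^2 + 1)/(r^2 - 1)^2) - ((r^2 + 1)^2/(r^3 - r)^2) = -4/(r^2 - 1)^2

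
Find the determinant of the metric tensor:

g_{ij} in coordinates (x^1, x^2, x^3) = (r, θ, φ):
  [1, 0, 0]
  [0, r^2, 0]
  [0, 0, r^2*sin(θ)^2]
Diagonal metric: det(g) = g_{11}·g_{22}·g_{33}
= (1)·(r^2)·(r^2*sin(θ)^2)
det(g) = r^4*sin(θ)^2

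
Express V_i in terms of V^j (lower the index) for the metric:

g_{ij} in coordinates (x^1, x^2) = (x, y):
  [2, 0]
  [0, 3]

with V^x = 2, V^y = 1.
V_i = g_{ij} V^j:
V_x = (2)(2) + (0)(1) = 4
V_y = (0)(2) + (3)(1) = 3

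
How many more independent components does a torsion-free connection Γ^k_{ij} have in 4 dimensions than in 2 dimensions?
Independent components in n dimensions: n × n(n+1)/2 = n^2(n+1)/2.
4D: 4 × 10 = 40
2D: 2 × 3 = 6
Difference = 40 - 6 = 34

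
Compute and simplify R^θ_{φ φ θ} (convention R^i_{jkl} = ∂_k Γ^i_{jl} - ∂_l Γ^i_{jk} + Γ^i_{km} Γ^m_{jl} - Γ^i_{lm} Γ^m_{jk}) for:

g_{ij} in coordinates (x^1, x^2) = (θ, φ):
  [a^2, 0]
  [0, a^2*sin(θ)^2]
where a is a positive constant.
Non-zero Christoffel symbols (Γ^k_{ij} = Γ^k_{ji}):
Γ^θ_{φ φ} = -sin(2*θ)/2
Γ^φ_{θ φ} = 1/tan(θ)
R^θ_{φ φ θ} = ∂_φ Γ^θ_{φ θ} - ∂_θ Γ^θ_{φ φ} + Γ^θ_{φ m} Γ^m_{φ θ} - Γ^θ_{θ m} Γ^m_{φ φ}
  = (0) - (-cos(2*θ)) + (-cos(θ)^2) - (0) = -sin(θ)^2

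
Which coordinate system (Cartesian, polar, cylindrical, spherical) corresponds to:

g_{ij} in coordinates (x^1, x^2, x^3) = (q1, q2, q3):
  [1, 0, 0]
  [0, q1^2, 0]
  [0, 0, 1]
The line element ds^2 = dq1^2 + q1^2 dq2^2 + dq3^2 is dr^2 + r^2 dθ^2 + dz^2 with q1 = r, q2 = θ, q3 = z.
cylindrical coordinates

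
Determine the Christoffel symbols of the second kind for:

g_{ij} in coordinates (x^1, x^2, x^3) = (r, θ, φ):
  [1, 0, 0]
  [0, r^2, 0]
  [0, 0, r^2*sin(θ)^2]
Using Γ^k_{ij} = (1/2) g^{km} (∂_i g_{mj} + ∂_j g_{mi} - ∂_m g_{ij}); the metric is diagonal, so only the m = k term contributes.
Non-zero symbols (using the symmetry Γ^k_{ij} = Γ^k_{ji}):
Γ^r_{θ θ} = (1/2) g^{rr} (∂_θ g_{rθ} + ∂_θ g_{rθ} - ∂_r g_{θθ}) = (1/2)(1)((0) + (0) - (2*r)) = -r
Γ^r_{φ φ} = (1/2) g^{rr} (∂_φ g_{rφ} + ∂_φ g_{rφ} - ∂_r g_{φφ}) = (1/2)(1)((0) + (0) - (2*r*sin(θ)^2)) = -r*sin(θ)^2
Γ^θ_{r θ} = (1/2) g^{θθ} (∂_r g_{θθ} + ∂_θ g_{θr} - ∂_θ g_{rθ}) = (1/2)(1/r^2)((2*r) + (0) - (0)) = 1/r
Γ^θ_{φ φ} = (1/2) g^{θθ} (∂_φ g_{θφ} + ∂_φ g_{θφ} - ∂_θ g_{φφ}) = (1/2)(1/r^2)((0) + (0) - (r^2*sin(2*θ))) = -sin(2*θ)/2
Γ^φ_{r φ} = (1/2) g^{φφ} (∂_r g_{φφ} + ∂_φ g_{φr} - ∂_φ g_{rφ}) = (1/2)(1/(r^2*sin(θ)^2))((2*r*sin(θ)^2) + (0) - (0)) = 1/r
Γ^φ_{θ φ} = (1/2) g^{φφ} (∂_θ g_{φφ} + ∂_φ g_{φθ} - ∂_φ g_{θφ}) = (1/2)(1/(r^2*sin(θ)^2))((r^2*sin(2*θ)) + (0) - (0)) = 1/tan(θ)
All other Christoffel symbols are zero.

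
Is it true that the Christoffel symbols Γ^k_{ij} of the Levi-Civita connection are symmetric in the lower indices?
The Levi-Civita connection is torsion-free, which is exactly Γ^k_{ij} = Γ^k_{ji}.
Yes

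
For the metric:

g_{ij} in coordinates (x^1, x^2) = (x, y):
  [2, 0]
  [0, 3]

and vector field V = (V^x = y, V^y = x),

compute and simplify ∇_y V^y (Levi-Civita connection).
All Christoffel symbols are zero.
∇_y V^y = ∂_y V^y + Γ^y_{y j} V^j
  = (0) + (0)(y) + (0)(x)
  = 0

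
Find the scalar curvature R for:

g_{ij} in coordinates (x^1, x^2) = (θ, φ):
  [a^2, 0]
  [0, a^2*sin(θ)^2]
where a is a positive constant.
Non-zero Christoffel symbols (Γ^k_{ij} = Γ^k_{ji}):
Γ^θ_{φ φ} = -sin(2*θ)/2
Γ^φ_{θ φ} = 1/tan(θ)
Ricci tensor (R_{ij} = R^k_{ikj}): R_{θθ} = 1, R_{θφ} = 0, R_{φφ} = sin(θ)^2
Inverse metric: g^{θθ} = 1/a^2, g^{φφ} = 1/(a^2*sin(θ)^2)
R = g^{ij} R_{ij} = (1/a^2)(1) + (1/(a^2*sin(θ)^2))(sin(θ)^2) = 2/a^2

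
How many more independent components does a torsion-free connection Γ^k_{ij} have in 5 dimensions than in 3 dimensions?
Independent components in n dimensions: n × n(n+1)/2 = n^2(n+1)/2.
5D: 5 × 15 = 75
3D: 3 × 6 = 18
Difference = 75 - 18 = 57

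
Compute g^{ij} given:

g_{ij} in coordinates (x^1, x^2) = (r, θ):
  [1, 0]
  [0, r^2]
The metric is diagonal, so g^{ij} is diagonal with entries 1/g_{ii}: diag(1, 1/(r^2)).
g^{ij}:
  [1, 0]
  [0, 1/r^2]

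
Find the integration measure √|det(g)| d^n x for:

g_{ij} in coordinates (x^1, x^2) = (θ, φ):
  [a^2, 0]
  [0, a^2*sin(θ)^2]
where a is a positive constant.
det(g) = a^4*sin(θ)^2
√|det(g)| = a^2*sin(θ) (taking 0 < θ < π so that |sin(θ)| = sin(θ))
Volume element: dV = a^2*sin(θ) dθ dφ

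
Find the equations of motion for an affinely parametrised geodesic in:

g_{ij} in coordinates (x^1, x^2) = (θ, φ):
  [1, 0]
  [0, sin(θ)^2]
Geodesic equation: d^2x^k/dλ^2 + Γ^k_{ij} (dx^i/dλ)(dx^j/dλ) = 0.
Non-zero Christoffel symbols:
Γ^θ_{φ φ} = -sin(2*θ)/2
Γ^φ_{θ φ} = 1/tan(θ)
Substituting (the symmetric pair Γ^k_{ij}, Γ^k_{ji} combines into a factor 2):
d^2θ/dλ^2 - (sin(2*θ)/2) (dφ/dλ)^2 = 0
d^2φ/dλ^2 + (2/tan(θ)) (dθ/dλ)(dφ/dλ) = 0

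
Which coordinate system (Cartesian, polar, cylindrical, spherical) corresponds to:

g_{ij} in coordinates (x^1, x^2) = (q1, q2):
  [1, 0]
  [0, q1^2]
The line element ds^2 = dq1^2 + q1^2 dq2^2 is dr^2 + r^2 dθ^2 with q1 = r, q2 = θ.
polar coordinates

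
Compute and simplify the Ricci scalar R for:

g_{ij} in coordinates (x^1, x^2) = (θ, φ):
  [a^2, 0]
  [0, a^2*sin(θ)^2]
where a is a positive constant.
Non-zero Christoffel symbols (Γ^k_{ij} = Γ^k_{ji}):
Γ^θ_{φ φ} = -sin(2*θ)/2
Γ^φ_{θ φ} = 1/tan(θ)
Ricci tensor (R_{ij} = R^k_{ikj}): R_{θθ} = 1, R_{θφ} = 0, R_{φφ} = sin(θ)^2
Inverse metric: g^{θθ} = 1/a^2, g^{φφ} = 1/(a^2*sin(θ)^2)
R = g^{ij} R_{ij} = (1/a^2)(1) + (1/(a^2*sin(θ)^2))(sin(θ)^2) = 2/a^2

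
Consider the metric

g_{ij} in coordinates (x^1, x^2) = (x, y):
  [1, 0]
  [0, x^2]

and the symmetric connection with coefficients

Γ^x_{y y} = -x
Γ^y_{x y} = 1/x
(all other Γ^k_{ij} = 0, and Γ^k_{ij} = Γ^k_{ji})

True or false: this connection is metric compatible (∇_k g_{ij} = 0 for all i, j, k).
Using ∇_k g_{ij} = ∂_k g_{ij} - Γ^m_{ki} g_{mj} - Γ^m_{kj} g_{im}:
e.g. ∇_x g_{yy} = (2*x) - (x) - (x) = 0
Every component ∇_k g_{ij} vanishes: the connection is metric compatible.
True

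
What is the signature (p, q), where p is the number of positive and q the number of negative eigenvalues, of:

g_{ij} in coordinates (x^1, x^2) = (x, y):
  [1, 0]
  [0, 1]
The metric is diagonal, so its eigenvalues are the diagonal entries: 1, 1 (at a generic point, where coordinate-dependent entries are positive).
2 positive, 0 negative.
(2, 0) - Riemannian (positive definite)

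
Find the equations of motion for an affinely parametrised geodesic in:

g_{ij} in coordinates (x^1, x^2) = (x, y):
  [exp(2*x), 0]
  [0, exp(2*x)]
Geodesic equation: d^2x^k/dλ^2 + Γ^k_{ij} (dx^i/dλ)(dx^j/dλ) = 0.
Non-zero Christoffel symbols:
Γ^x_{x x} = 1
Γ^x_{y y} = -1
Γ^y_{x y} = 1
Substituting (the symmetric pair Γ^k_{ij}, Γ^k_{ji} combines into a factor 2):
d^2x/dλ^2 + (dx/dλ)^2 - (dy/dλ)^2 = 0
d^2y/dλ^2 + 2 (dx/dλ)(dy/dλ) = 0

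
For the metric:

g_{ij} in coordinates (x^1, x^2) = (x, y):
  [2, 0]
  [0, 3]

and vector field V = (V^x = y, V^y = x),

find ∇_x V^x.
All Christoffel symbols are zero.
∇_x V^x = ∂_x V^x + Γ^x_{x j} V^j
  = (0) + (0)(y) + (0)(x)
  = 0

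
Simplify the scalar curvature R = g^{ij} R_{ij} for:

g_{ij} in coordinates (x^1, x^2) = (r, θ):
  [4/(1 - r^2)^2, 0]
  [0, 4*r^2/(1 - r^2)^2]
Non-zero Christoffel symbols (Γ^k_{ij} = Γ^k_{ji}):
Γ^r_{r r} = 2*r/(1 - r^2)
Γ^r_{θ θ} = (r^3 + r)/(r^2 - 1)
Γ^θ_{r θ} = (-r^2 - 1)/(r^3 - r)
Ricci tensor (R_{ij} = R^k_{ikj}): R_{rr} = -4/(r^2 - 1)^2, R_{rθ} = 0, R_{θθ} = -4*r^2/(r^2 - 1)^2
Inverse metric: g^{rr} = (1 - r^2)^2/4, g^{θθ} = (1 - r^2)^2/(4*r^2)
R = g^{ij} R_{ij} = ((1 - r^2)^2/4)(-4/(r^2 - 1)^2) + ((1 - r^2)^2/(4*r^2))(-4*r^2/(r^2 - 1)^2) = -2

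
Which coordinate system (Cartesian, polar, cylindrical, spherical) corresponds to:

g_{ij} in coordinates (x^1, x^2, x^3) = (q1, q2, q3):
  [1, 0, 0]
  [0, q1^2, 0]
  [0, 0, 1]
The line element ds^2 = dq1^2 + q1^2 dq2^2 + dq3^2 is dr^2 + r^2 dθ^2 + dz^2 with q1 = r, q2 = θ, q3 = z.
cylindrical coordinates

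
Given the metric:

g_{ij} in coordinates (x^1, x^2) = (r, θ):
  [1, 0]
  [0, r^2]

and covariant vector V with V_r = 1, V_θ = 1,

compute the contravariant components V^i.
Inverse metric (diagonal): g^{rr} = 1, g^{θθ} = 1/r^2
V^i = g^{ij} V_j:
V^r = (1)(1) + (0)(1) = 1
V^θ = (0)(1) + (1/r^2)(1) = 1/r^2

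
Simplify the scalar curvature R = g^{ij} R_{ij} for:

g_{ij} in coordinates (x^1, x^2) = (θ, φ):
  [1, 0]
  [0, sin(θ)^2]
Non-zero Christoffel symbols (Γ^k_{ij} = Γ^k_{ji}):
Γ^θ_{φ φ} = -sin(2*θ)/2
Γ^φ_{θ φ} = 1/tan(θ)
Ricci tensor (R_{ij} = R^k_{ikj}): R_{θθ} = 1, R_{θφ} = 0, R_{φφ} = sin(θ)^2
Inverse metric: g^{θθ} = 1, g^{φφ} = 1/sin(θ)^2
R = g^{ij} R_{ij} = (1)(1) + (1/sin(θ)^2)(sin(θ)^2) = 2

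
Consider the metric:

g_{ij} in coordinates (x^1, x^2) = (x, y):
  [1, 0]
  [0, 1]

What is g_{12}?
With x^1 = x, x^2 = y, g_{12} = g_{xy} is the row-1, column-2 entry of the matrix.
g_{12} = 0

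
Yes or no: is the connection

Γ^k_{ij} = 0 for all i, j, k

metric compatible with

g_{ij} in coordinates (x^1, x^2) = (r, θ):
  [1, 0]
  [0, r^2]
Using ∇_k g_{ij} = ∂_k g_{ij} - Γ^m_{ki} g_{mj} - Γ^m_{kj} g_{im}:
∇_r g_{θθ} = (2*r) - (0) - (0) = 2*r ≠ 0
So the connection is not metric compatible (it is not the Levi-Civita connection).
No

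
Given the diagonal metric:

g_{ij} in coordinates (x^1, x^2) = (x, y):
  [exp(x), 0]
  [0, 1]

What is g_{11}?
With x^1 = x, x^2 = y, g_{11} = g_{xx} is the row-1, column-1 entry of the matrix.
g_{11} = exp(x)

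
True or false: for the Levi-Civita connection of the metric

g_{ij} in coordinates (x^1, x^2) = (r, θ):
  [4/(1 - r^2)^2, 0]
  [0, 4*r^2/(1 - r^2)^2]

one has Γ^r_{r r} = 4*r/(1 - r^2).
Γ^r_{r r} = (1/2) g^{rr} (∂_r g_{rr} + ∂_r g_{rr} - ∂_r g_{rr}) = (1/2)((1 - r^2)^2/4)((16*r/(1 - r^2)^3) + (16*r/(1 - r^2)^3) - (16*r/(1 - r^2)^3)) = 2*r/(1 - r^2)
This differs from the proposed value 4*r/(1 - r^2).
False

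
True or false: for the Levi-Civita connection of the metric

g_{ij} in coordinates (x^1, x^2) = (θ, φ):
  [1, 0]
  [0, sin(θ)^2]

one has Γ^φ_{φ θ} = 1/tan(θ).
Γ^φ_{φ θ} = (1/2) g^{φφ} (∂_φ g_{φθ} + ∂_θ g_{φφ} - ∂_φ g_{φθ}) = (1/2)(1/sin(θ)^2)((0) + (sin(2*θ)) - (0)) = 1/tan(θ)
This equals the proposed value 1/tan(θ).
True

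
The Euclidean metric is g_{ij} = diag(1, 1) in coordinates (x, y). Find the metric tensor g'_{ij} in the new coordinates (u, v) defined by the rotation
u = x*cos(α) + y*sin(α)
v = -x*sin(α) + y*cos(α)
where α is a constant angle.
Invert the transformation: x = u*cos(α) - v*sin(α), y = u*sin(α) + v*cos(α)
g'_{ij} = (∂x^k/∂x'^i)(∂x^l/∂x'^j) g_{kl}; with g_{kl} = δ_{kl} this is Σ_k (∂x^k/∂x'^i)(∂x^k/∂x'^j).
Jacobian: ∂x/∂u = cos(α), ∂x/∂v = -sin(α), ∂y/∂u = sin(α), ∂y/∂v = cos(α)
g'_{uu} = (cos(α))(cos(α)) + (sin(α))(sin(α)) = 1
g'_{uv} = (cos(α))(-sin(α)) + (sin(α))(cos(α)) = 0
g'_{vv} = (-sin(α))(-sin(α)) + (cos(α))(cos(α)) = 1
g'_{ij} = diag(1, 1)
The Euclidean metric is invariant under rotations.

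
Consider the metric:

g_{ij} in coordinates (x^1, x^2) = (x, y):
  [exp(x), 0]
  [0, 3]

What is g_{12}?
With x^1 = x, x^2 = y, g_{12} = g_{xy} is the row-1, column-2 entry of the matrix.
g_{12} = 0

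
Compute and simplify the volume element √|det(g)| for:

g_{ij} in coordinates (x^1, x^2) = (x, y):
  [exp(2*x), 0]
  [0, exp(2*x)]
det(g) = exp(4*x)
√|det(g)| = exp(2*x)
Volume element: dV = exp(2*x) dx dy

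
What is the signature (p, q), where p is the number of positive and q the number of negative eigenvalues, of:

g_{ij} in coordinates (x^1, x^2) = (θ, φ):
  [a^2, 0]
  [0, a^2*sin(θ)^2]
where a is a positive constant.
The metric is diagonal, so its eigenvalues are the diagonal entries: a^2, a^2*sin(θ)^2 (at a generic point, where coordinate-dependent entries are positive).
2 positive, 0 negative.
(2, 0) - Riemannian (positive definite)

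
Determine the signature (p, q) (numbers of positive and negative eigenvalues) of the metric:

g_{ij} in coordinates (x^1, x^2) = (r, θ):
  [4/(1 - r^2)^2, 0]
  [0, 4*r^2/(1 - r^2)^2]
The metric is diagonal, so its eigenvalues are the diagonal entries: 4/(1 - r^2)^2, 4*r^2/(1 - r^2)^2 (at a generic point, where coordinate-dependent entries are positive).
2 positive, 0 negative.
(2, 0) - Riemannian (positive definite)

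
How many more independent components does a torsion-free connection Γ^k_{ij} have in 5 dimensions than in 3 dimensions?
Independent components in n dimensions: n × n(n+1)/2 = n^2(n+1)/2.
5D: 5 × 15 = 75
3D: 3 × 6 = 18
Difference = 75 - 18 = 57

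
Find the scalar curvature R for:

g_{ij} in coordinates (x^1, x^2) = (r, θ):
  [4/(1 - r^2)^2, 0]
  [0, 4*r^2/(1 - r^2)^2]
Non-zero Christoffel symbols (Γ^k_{ij} = Γ^k_{ji}):
Γ^r_{r r} = 2*r/(1 - r^2)
Γ^r_{θ θ} = (r^3 + r)/(r^2 - 1)
Γ^θ_{r θ} = (-r^2 - 1)/(r^3 - r)
Ricci tensor (R_{ij} = R^k_{ikj}): R_{rr} = -4/(r^2 - 1)^2, R_{rθ} = 0, R_{θθ} = -4*r^2/(r^2 - 1)^2
Inverse metric: g^{rr} = (1 - r^2)^2/4, g^{θθ} = (1 - r^2)^2/(4*r^2)
R = g^{ij} R_{ij} = ((1 - r^2)^2/4)(-4/(r^2 - 1)^2) + ((1 - r^2)^2/(4*r^2))(-4*r^2/(r^2 - 1)^2) = -2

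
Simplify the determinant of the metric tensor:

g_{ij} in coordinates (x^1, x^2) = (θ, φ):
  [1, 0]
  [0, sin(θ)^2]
For a 2×2 metric: det(g) = g_{11}·g_{22} - g_{12}·g_{21}
= (1)·(sin(θ)^2) - (0)·(0)
= sin(θ)^2 - 0
det(g) = sin(θ)^2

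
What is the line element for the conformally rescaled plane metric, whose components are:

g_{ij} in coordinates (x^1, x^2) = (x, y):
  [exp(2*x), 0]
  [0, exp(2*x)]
ds^2 = g_{ij} dx^i dx^j; only the non-zero components contribute.
ds^2 = exp(2*x) dx^2 + exp(2*x) dy^2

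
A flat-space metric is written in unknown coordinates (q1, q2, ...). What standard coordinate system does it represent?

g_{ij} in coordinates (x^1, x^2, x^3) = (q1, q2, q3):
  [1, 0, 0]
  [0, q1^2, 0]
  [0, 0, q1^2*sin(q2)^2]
The line element ds^2 = dq1^2 + q1^2 dq2^2 + q1^2 sin(q2)^2 dq3^2 is dr^2 + r^2 dθ^2 + r^2 sin(θ)^2 dφ^2 with q1 = r, q2 = θ, q3 = φ.
spherical coordinates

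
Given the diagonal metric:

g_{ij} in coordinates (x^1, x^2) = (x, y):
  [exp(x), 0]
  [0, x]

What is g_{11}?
With x^1 = x, x^2 = y, g_{11} = g_{xx} is the row-1, column-1 entry of the matrix.
g_{11} = exp(x)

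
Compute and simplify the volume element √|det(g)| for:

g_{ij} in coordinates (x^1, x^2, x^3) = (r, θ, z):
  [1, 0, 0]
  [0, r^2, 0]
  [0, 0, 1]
det(g) = r^2
√|det(g)| = r
Volume element: dV = r dr dθ dz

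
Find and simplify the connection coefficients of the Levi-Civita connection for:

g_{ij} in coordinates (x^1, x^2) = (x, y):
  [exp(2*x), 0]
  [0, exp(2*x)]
Using Γ^k_{ij} = (1/2) g^{km} (∂_i g_{mj} + ∂_j g_{mi} - ∂_m g_{ij}); the metric is diagonal, so only the m = k term contributes.
Non-zero symbols (using the symmetry Γ^k_{ij} = Γ^k_{ji}):
Γ^x_{x x} = (1/2) g^{xx} (∂_x g_{xx} + ∂_x g_{xx} - ∂_x g_{xx}) = (1/2)(exp(-2*x))((2*exp(2*x)) + (2*exp(2*x)) - (2*exp(2*x))) = 1
Γ^x_{y y} = (1/2) g^{xx} (∂_y g_{xy} + ∂_y g_{xy} - ∂_x g_{yy}) = (1/2)(exp(-2*x))((0) + (0) - (2*exp(2*x))) = -1
Γ^y_{x y} = (1/2) g^{yy} (∂_x g_{yy} + ∂_y g_{yx} - ∂_y g_{xy}) = (1/2)(exp(-2*x))((2*exp(2*x)) + (0) - (0)) = 1
All other Christoffel symbols are zero.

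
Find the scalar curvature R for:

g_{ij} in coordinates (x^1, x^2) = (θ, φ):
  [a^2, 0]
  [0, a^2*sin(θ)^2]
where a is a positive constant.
Non-zero Christoffel symbols (Γ^k_{ij} = Γ^k_{ji}):
Γ^θ_{φ φ} = -sin(2*θ)/2
Γ^φ_{θ φ} = 1/tan(θ)
Ricci tensor (R_{ij} = R^k_{ikj}): R_{θθ} = 1, R_{θφ} = 0, R_{φφ} = sin(θ)^2
Inverse metric: g^{θθ} = 1/a^2, g^{φφ} = 1/(a^2*sin(θ)^2)
R = g^{ij} R_{ij} = (1/a^2)(1) + (1/(a^2*sin(θ)^2))(sin(θ)^2) = 2/a^2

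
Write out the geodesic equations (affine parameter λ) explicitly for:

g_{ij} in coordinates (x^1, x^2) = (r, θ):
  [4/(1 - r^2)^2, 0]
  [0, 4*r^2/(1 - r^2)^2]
Geodesic equation: d^2x^k/dλ^2 + Γ^k_{ij} (dx^i/dλ)(dx^j/dλ) = 0.
Non-zero Christoffel symbols:
Γ^r_{r r} = 2*r/(1 - r^2)
Γ^r_{θ θ} = (r^3 + r)/(r^2 - 1)
Γ^θ_{r θ} = (-r^2 - 1)/(r^3 - r)
Substituting (the symmetric pair Γ^k_{ij}, Γ^k_{ji} combines into a factor 2):
d^2r/dλ^2 + (2*r/(1 - r^2)) (dr/dλ)^2 + ((r^3 + r)/(r^2 - 1)) (dθ/dλ)^2 = 0
d^2θ/dλ^2 + ((-2*r^2 - 2)/(r^3 - r)) (dr/dλ)(dθ/dλ) = 0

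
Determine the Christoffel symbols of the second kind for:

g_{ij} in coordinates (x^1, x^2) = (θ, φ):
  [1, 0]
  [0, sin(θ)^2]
Using Γ^k_{ij} = (1/2) g^{km} (∂_i g_{mj} + ∂_j g_{mi} - ∂_m g_{ij}); the metric is diagonal, so only the m = k term contributes.
Non-zero symbols (using the symmetry Γ^k_{ij} = Γ^k_{ji}):
Γ^θ_{φ φ} = (1/2) g^{θθ} (∂_φ g_{θφ} + ∂_φ g_{θφ} - ∂_θ g_{φφ}) = (1/2)(1)((0) + (0) - (sin(2*θ))) = -sin(2*θ)/2
Γ^φ_{θ φ} = (1/2) g^{φφ} (∂_θ g_{φφ} + ∂_φ g_{φθ} - ∂_φ g_{θφ}) = (1/2)(1/sin(θ)^2)((sin(2*θ)) + (0) - (0)) = 1/tan(θ)
All other Christoffel symbols are zero.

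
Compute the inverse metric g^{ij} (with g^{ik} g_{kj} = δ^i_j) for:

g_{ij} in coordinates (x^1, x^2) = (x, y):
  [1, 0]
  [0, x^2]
The metric is diagonal, so g^{ij} is diagonal with entries 1/g_{ii}: diag(1, 1/(x^2)).
g^{ij}:
  [1, 0]
  [0, 1/x^2]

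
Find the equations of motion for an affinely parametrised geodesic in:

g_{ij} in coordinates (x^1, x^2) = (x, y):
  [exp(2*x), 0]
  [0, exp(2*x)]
Geodesic equation: d^2x^k/dλ^2 + Γ^k_{ij} (dx^i/dλ)(dx^j/dλ) = 0.
Non-zero Christoffel symbols:
Γ^x_{x x} = 1
Γ^x_{y y} = -1
Γ^y_{x y} = 1
Substituting (the symmetric pair Γ^k_{ij}, Γ^k_{ji} combines into a factor 2):
d^2x/dλ^2 + (dx/dλ)^2 - (dy/dλ)^2 = 0
d^2y/dλ^2 + 2 (dx/dλ)(dy/dλ) = 0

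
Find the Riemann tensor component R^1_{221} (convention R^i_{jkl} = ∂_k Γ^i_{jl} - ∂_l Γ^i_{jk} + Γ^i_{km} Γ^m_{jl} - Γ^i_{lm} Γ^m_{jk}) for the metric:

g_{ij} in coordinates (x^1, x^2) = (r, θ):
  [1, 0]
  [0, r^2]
Non-zero Christoffel symbols (Γ^k_{ij} = Γ^k_{ji}):
Γ^r_{θ θ} = -r
Γ^θ_{r θ} = 1/r
R^r_{θ θ r} = ∂_θ Γ^r_{θ r} - ∂_r Γ^r_{θ θ} + Γ^r_{θ m} Γ^m_{θ r} - Γ^r_{r m} Γ^m_{θ θ}
  = (0) - (-1) + (-1) - (0) = 0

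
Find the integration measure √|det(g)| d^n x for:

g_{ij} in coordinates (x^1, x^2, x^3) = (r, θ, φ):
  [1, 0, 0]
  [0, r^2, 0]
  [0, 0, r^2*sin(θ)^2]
det(g) = r^4*sin(θ)^2
√|det(g)| = r^2*sin(θ) (taking 0 < θ < π so that |sin(θ)| = sin(θ))
Volume element: dV = r^2*sin(θ) dr dθ dφ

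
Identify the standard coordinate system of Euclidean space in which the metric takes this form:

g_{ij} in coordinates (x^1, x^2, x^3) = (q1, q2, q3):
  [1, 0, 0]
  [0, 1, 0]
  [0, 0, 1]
All components are constant and the metric is the identity, i.e. orthonormal rectilinear coordinates.
Cartesian (3D) coordinates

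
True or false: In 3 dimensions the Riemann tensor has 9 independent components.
n^2(n^2-1)/12 = 9·8/12 = 6 independent components for n = 3.
False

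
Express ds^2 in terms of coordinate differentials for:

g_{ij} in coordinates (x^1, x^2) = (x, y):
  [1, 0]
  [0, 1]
ds^2 = g_{ij} dx^i dx^j; only the non-zero components contribute.
ds^2 = dx^2 + dy^2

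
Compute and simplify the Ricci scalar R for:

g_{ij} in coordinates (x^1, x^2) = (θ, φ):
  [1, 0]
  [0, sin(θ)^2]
Non-zero Christoffel symbols (Γ^k_{ij} = Γ^k_{ji}):
Γ^θ_{φ φ} = -sin(2*θ)/2
Γ^φ_{θ φ} = 1/tan(θ)
Ricci tensor (R_{ij} = R^k_{ikj}): R_{θθ} = 1, R_{θφ} = 0, R_{φφ} = sin(θ)^2
Inverse metric: g^{θθ} = 1, g^{φφ} = 1/sin(θ)^2
R = g^{ij} R_{ij} = (1)(1) + (1/sin(θ)^2)(sin(θ)^2) = 2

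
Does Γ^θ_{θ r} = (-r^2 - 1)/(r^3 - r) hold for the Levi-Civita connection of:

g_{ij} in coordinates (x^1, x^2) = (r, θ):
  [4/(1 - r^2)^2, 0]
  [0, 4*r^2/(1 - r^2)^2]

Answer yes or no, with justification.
Γ^θ_{θ r} = (1/2) g^{θθ} (∂_θ g_{θr} + ∂_r g_{θθ} - ∂_θ g_{θr}) = (1/2)((1 - r^2)^2/(4*r^2))((0) + (-8*(r^3 + r)/(r^2 - 1)^3) - (0)) = (-r^2 - 1)/(r^3 - r)
This equals the proposed value (-r^2 - 1)/(r^3 - r).
Yes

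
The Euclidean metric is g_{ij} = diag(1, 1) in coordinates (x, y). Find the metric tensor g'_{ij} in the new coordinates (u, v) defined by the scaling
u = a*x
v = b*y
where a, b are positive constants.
Invert the transformation: x = u/a, y = v/b
g'_{ij} = (∂x^k/∂x'^i)(∂x^l/∂x'^j) g_{kl}; with g_{kl} = δ_{kl} this is Σ_k (∂x^k/∂x'^i)(∂x^k/∂x'^j).
Jacobian: ∂x/∂u = 1/a, ∂x/∂v = 0, ∂y/∂u = 0, ∂y/∂v = 1/b
g'_{uu} = (1/a)(1/a) + (0)(0) = 1/a^2
g'_{uv} = (1/a)(0) + (0)(1/b) = 0
g'_{vv} = (0)(0) + (1/b)(1/b) = 1/b^2
g'_{ij} = diag(1/a^2, 1/b^2)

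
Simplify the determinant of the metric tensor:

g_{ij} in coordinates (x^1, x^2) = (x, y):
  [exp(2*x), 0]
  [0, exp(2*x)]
For a 2×2 metric: det(g) = g_{11}·g_{22} - g_{12}·g_{21}
= (exp(2*x))·(exp(2*x)) - (0)·(0)
= exp(4*x) - 0
det(g) = exp(4*x)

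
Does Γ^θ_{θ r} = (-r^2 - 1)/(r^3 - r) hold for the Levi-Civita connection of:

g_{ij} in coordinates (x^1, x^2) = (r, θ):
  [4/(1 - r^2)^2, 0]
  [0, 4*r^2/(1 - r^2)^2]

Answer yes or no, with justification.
Γ^θ_{θ r} = (1/2) g^{θθ} (∂_θ g_{θr} + ∂_r g_{θθ} - ∂_θ g_{θr}) = (1/2)((1 - r^2)^2/(4*r^2))((0) + (-8*(r^3 + r)/(r^2 - 1)^3) - (0)) = (-r^2 - 1)/(r^3 - r)
This equals the proposed value (-r^2 - 1)/(r^3 - r).
Yes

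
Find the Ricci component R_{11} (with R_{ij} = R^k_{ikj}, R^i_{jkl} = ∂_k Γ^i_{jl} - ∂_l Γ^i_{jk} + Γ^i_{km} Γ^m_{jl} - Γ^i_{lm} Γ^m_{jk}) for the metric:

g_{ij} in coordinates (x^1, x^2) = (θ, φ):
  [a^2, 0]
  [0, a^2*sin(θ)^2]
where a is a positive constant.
Non-zero Christoffel symbols (Γ^k_{ij} = Γ^k_{ji}):
Γ^θ_{φ φ} = -sin(2*θ)/2
Γ^φ_{θ φ} = 1/tan(θ)
R^θ_{θ θ θ} = 0 (a repeated index in an antisymmetric pair)
R^φ_{θ φ θ} = ∂_φ Γ^φ_{θ θ} - ∂_θ Γ^φ_{θ φ} + Γ^φ_{φ m} Γ^m_{θ θ} - Γ^φ_{θ m} Γ^m_{θ φ}
  = (0) - (-1/sin(θ)^2) + (0) - (1/tan(θ)^2) = 1
R_{θθ} = R^θ_{θ θ θ} + R^φ_{θ φ θ} = (0) + (1) = 1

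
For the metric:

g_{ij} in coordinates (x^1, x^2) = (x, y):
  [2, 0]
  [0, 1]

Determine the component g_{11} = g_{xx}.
With x^1 = x, x^2 = y, g_{11} = g_{xx} is the row-1, column-1 entry of the matrix.
g_{11} = 2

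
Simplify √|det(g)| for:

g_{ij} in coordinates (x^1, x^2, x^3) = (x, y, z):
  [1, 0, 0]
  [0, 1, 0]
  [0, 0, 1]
det(g) = 1
√|det(g)| = 1
Volume element: dV = 1 dx dy dz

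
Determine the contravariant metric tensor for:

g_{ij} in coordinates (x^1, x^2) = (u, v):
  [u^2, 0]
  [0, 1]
The metric is diagonal, so g^{ij} is diagonal with entries 1/g_{ii}: diag(1/(u^2), 1).
g^{ij}:
  [1/u^2, 0]
  [0, 1]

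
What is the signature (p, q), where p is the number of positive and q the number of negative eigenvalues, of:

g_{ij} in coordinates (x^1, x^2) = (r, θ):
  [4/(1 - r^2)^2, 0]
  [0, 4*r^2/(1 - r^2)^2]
The metric is diagonal, so its eigenvalues are the diagonal entries: 4/(1 - r^2)^2, 4*r^2/(1 - r^2)^2 (at a generic point, where coordinate-dependent entries are positive).
2 positive, 0 negative.
(2, 0) - Riemannian (positive definite)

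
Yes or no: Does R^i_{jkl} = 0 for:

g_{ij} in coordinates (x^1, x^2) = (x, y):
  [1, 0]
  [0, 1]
All metric components are constant, so every Christoffel symbol vanishes and R^i_{jkl} = 0.
Yes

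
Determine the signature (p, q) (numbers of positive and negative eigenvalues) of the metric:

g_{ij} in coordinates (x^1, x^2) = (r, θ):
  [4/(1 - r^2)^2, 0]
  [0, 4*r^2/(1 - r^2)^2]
The metric is diagonal, so its eigenvalues are the diagonal entries: 4/(1 - r^2)^2, 4*r^2/(1 - r^2)^2 (at a generic point, where coordinate-dependent entries are positive).
2 positive, 0 negative.
(2, 0) - Riemannian (positive definite)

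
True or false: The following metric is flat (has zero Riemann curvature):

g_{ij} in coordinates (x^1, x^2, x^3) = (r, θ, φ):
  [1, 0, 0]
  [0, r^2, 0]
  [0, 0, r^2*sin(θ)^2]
Non-zero Christoffel symbols:
Γ^r_{θ θ} = -r
Γ^r_{φ φ} = -r*sin(θ)^2
Γ^θ_{r θ} = 1/r
Γ^θ_{φ φ} = -sin(2*θ)/2
Γ^φ_{r φ} = 1/r
Γ^φ_{θ φ} = 1/tan(θ)
Ricci tensor: R_{rr} = 0, R_{rθ} = 0, R_{rφ} = 0, R_{θθ} = 0, R_{θφ} = 0, R_{φφ} = 0
All R_{ij} vanish; in 3 dimensions the Riemann tensor is fully determined by the Ricci tensor, so R^i_{jkl} = 0: the metric is flat (curvilinear coordinates on flat space).
True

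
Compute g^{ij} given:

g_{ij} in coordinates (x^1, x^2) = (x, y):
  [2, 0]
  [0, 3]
The metric is diagonal, so g^{ij} is diagonal with entries 1/g_{ii}: diag(1/2, 1/3).
g^{ij}:
  [1/2, 0]
  [0, 1/3]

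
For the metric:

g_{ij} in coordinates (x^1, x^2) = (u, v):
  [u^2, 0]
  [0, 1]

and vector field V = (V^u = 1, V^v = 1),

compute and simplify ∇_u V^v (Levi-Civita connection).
Non-zero Christoffel symbols:
Γ^u_{u u} = 1/u
∇_u V^v = ∂_u V^v + Γ^v_{u j} V^j
  = (0) + (0)(1) + (0)(1)
  = 0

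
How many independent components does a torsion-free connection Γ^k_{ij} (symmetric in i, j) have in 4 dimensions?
Γ^k_{ij} has n choices for the upper index and n(n+1)/2 independent symmetric lower index pairs.
Total = 4 × 4×5/2 = 4 × 10 = 40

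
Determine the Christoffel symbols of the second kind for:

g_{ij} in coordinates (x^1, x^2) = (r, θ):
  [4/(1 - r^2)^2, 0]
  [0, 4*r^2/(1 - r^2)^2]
Using Γ^k_{ij} = (1/2) g^{km} (∂_i g_{mj} + ∂_j g_{mi} - ∂_m g_{ij}); the metric is diagonal, so only the m = k term contributes.
Non-zero symbols (using the symmetry Γ^k_{ij} = Γ^k_{ji}):
Γ^r_{r r} = (1/2) g^{rr} (∂_r g_{rr} + ∂_r g_{rr} - ∂_r g_{rr}) = (1/2)((1 - r^2)^2/4)((16*r/(1 - r^2)^3) + (16*r/(1 - r^2)^3) - (16*r/(1 - r^2)^3)) = 2*r/(1 - r^2)
Γ^r_{θ θ} = (1/2) g^{rr} (∂_θ g_{rθ} + ∂_θ g_{rθ} - ∂_r g_{θθ}) = (1/2)((1 - r^2)^2/4)((0) + (0) - (-8*(r^3 + r)/(r^2 - 1)^3)) = (r^3 + r)/(r^2 - 1)
Γ^θ_{r θ} = (1/2) g^{θθ} (∂_r g_{θθ} + ∂_θ g_{θr} - ∂_θ g_{rθ}) = (1/2)((1 - r^2)^2/(4*r^2))((-8*(r^3 + r)/(r^2 - 1)^3) + (0) - (0)) = (-r^2 - 1)/(r^3 - r)
All other Christoffel symbols are zero.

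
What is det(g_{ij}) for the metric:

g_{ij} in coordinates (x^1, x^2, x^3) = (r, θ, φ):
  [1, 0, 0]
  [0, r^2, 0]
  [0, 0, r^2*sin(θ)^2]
Diagonal metric: det(g) = g_{11}·g_{22}·g_{33}
= (1)·(r^2)·(r^2*sin(θ)^2)
det(g) = r^4*sin(θ)^2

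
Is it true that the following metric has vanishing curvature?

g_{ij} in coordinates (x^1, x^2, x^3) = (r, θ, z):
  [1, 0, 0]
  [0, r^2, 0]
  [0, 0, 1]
Non-zero Christoffel symbols:
Γ^r_{θ θ} = -r
Γ^θ_{r θ} = 1/r
Ricci tensor: R_{rr} = 0, R_{rθ} = 0, R_{rz} = 0, R_{θθ} = 0, R_{θz} = 0, R_{zz} = 0
All R_{ij} vanish; in 3 dimensions the Riemann tensor is fully determined by the Ricci tensor, so R^i_{jkl} = 0: the metric is flat (curvilinear coordinates on flat space).
Yes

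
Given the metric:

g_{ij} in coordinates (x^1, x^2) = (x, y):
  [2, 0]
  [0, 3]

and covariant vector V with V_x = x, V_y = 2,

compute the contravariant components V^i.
Inverse metric (diagonal): g^{xx} = 1/2, g^{yy} = 1/3
V^i = g^{ij} V_j:
V^x = (1/2)(x) + (0)(2) = x/2
V^y = (0)(x) + (1/3)(2) = 2/3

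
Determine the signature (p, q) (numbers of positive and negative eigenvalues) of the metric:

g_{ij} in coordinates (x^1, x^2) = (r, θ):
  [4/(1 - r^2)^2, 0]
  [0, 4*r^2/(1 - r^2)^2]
The metric is diagonal, so its eigenvalues are the diagonal entries: 4/(1 - r^2)^2, 4*r^2/(1 - r^2)^2 (at a generic point, where coordinate-dependent entries are positive).
2 positive, 0 negative.
(2, 0) - Riemannian (positive definite)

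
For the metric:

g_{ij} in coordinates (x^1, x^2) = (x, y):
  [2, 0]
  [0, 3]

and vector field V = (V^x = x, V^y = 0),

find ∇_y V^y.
All Christoffel symbols are zero.
∇_y V^y = ∂_y V^y + Γ^y_{y j} V^j
  = (0) + (0)(x) + (0)(0)
  = 0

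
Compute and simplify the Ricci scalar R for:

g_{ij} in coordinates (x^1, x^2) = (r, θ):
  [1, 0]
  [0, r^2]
Non-zero Christoffel symbols (Γ^k_{ij} = Γ^k_{ji}):
Γ^r_{θ θ} = -r
Γ^θ_{r θ} = 1/r
Ricci tensor (R_{ij} = R^k_{ikj}): R_{rr} = 0, R_{rθ} = 0, R_{θθ} = 0
Inverse metric: g^{rr} = 1, g^{θθ} = 1/r^2
R = g^{ij} R_{ij} = (1)(0) + (1/r^2)(0) = 0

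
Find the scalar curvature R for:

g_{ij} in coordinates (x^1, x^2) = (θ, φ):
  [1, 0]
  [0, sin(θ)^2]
Non-zero Christoffel symbols (Γ^k_{ij} = Γ^k_{ji}):
Γ^θ_{φ φ} = -sin(2*θ)/2
Γ^φ_{θ φ} = 1/tan(θ)
Ricci tensor (R_{ij} = R^k_{ikj}): R_{θθ} = 1, R_{θφ} = 0, R_{φφ} = sin(θ)^2
Inverse metric: g^{θθ} = 1, g^{φφ} = 1/sin(θ)^2
R = g^{ij} R_{ij} = (1)(1) + (1/sin(θ)^2)(sin(θ)^2) = 2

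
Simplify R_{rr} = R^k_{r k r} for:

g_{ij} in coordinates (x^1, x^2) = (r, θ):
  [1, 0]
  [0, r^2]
Non-zero Christoffel symbols (Γ^k_{ij} = Γ^k_{ji}):
Γ^r_{θ θ} = -r
Γ^θ_{r θ} = 1/r
R^r_{r r r} = 0 (a repeated index in an antisymmetric pair)
R^θ_{r θ r} = ∂_θ Γ^θ_{r r} - ∂_r Γ^θ_{r θ} + Γ^θ_{θ m} Γ^m_{r r} - Γ^θ_{r m} Γ^m_{r θ}
  = (0) - (-1/r^2) + (0) - (1/r^2) = 0
R_{rr} = R^r_{r r r} + R^θ_{r θ r} = (0) + (0) = 0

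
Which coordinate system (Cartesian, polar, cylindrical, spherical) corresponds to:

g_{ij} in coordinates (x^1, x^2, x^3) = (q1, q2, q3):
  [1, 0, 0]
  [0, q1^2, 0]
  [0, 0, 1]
The line element ds^2 = dq1^2 + q1^2 dq2^2 + dq3^2 is dr^2 + r^2 dθ^2 + dz^2 with q1 = r, q2 = θ, q3 = z.
cylindrical coordinates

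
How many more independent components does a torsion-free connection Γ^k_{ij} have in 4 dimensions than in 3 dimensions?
Independent components in n dimensions: n × n(n+1)/2 = n^2(n+1)/2.
4D: 4 × 10 = 40
3D: 3 × 6 = 18
Difference = 40 - 18 = 22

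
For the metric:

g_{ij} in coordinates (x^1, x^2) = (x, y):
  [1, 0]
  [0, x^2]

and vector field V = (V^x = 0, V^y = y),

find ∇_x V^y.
Non-zero Christoffel symbols:
Γ^x_{y y} = -x
Γ^y_{x y} = 1/x
∇_x V^y = ∂_x V^y + Γ^y_{x j} V^j
  = (0) + (0)(0) + (1/x)(y)
  = y/x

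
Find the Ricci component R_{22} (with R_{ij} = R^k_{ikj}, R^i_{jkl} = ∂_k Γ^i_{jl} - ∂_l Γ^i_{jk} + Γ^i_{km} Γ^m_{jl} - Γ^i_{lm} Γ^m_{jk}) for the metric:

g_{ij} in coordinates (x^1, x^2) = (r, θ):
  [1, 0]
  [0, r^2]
Non-zero Christoffel symbols (Γ^k_{ij} = Γ^k_{ji}):
Γ^r_{θ θ} = -r
Γ^θ_{r θ} = 1/r
R^r_{θ r θ} = ∂_r Γ^r_{θ θ} - ∂_θ Γ^r_{θ r} + Γ^r_{r m} Γ^m_{θ θ} - Γ^r_{θ m} Γ^m_{θ r}
  = (-1) - (0) + (0) - (-1) = 0
R^θ_{θ θ θ} = 0 (a repeated index in an antisymmetric pair)
R_{θθ} = R^r_{θ r θ} + R^θ_{θ θ θ} = (0) + (0) = 0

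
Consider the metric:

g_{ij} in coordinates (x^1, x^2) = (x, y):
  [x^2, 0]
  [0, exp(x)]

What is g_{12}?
With x^1 = x, x^2 = y, g_{12} = g_{xy} is the row-1, column-2 entry of the matrix.
g_{12} = 0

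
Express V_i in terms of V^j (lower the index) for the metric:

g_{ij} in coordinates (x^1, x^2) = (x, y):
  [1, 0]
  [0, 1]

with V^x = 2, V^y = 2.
V_i = g_{ij} V^j:
V_x = (1)(2) + (0)(2) = 2
V_y = (0)(2) + (1)(2) = 2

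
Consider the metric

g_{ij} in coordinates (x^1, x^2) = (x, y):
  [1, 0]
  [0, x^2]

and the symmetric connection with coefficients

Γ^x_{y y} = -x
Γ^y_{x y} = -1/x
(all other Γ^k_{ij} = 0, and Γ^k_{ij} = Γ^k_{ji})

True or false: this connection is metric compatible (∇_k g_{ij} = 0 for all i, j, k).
Using ∇_k g_{ij} = ∂_k g_{ij} - Γ^m_{ki} g_{mj} - Γ^m_{kj} g_{im}:
∇_x g_{yy} = (2*x) - (-x) - (-x) = 4*x ≠ 0
So the connection is not metric compatible (it is not the Levi-Civita connection).
False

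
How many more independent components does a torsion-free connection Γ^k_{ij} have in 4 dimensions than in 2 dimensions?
Independent components in n dimensions: n × n(n+1)/2 = n^2(n+1)/2.
4D: 4 × 10 = 40
2D: 2 × 3 = 6
Difference = 40 - 6 = 34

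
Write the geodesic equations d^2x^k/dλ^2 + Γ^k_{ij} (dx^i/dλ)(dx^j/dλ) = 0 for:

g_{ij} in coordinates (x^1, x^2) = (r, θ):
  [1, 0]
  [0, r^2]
Geodesic equation: d^2x^k/dλ^2 + Γ^k_{ij} (dx^i/dλ)(dx^j/dλ) = 0.
Non-zero Christoffel symbols:
Γ^r_{θ θ} = -r
Γ^θ_{r θ} = 1/r
Substituting (the symmetric pair Γ^k_{ij}, Γ^k_{ji} combines into a factor 2):
d^2r/dλ^2 - r (dθ/dλ)^2 = 0
d^2θ/dλ^2 + (2/r) (dr/dλ)(dθ/dλ) = 0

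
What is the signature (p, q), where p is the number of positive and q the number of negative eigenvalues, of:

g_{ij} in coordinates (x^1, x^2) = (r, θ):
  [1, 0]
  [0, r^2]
The metric is diagonal, so its eigenvalues are the diagonal entries: 1, r^2 (at a generic point, where coordinate-dependent entries are positive).
2 positive, 0 negative.
(2, 0) - Riemannian (positive definite)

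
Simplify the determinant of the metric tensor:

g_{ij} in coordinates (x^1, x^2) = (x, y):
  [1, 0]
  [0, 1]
For a 2×2 metric: det(g) = g_{11}·g_{22} - g_{12}·g_{21}
= (1)·(1) - (0)·(0)
= 1 - 0
det(g) = 1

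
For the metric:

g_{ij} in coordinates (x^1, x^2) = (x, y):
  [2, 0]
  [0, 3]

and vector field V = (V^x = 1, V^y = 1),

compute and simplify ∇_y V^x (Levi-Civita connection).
All Christoffel symbols are zero.
∇_y V^x = ∂_y V^x + Γ^x_{y j} V^j
  = (0) + (0)(1) + (0)(1)
  = 0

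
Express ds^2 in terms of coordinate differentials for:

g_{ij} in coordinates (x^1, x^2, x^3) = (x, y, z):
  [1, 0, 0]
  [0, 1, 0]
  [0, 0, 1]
ds^2 = g_{ij} dx^i dx^j; only the non-zero components contribute.
ds^2 = dx^2 + dy^2 + dz^2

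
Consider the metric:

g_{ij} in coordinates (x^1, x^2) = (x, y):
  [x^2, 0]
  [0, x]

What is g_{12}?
With x^1 = x, x^2 = y, g_{12} = g_{xy} is the row-1, column-2 entry of the matrix.
g_{12} = 0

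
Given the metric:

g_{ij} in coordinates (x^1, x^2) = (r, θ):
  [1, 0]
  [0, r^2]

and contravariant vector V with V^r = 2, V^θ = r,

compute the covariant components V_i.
V_i = g_{ij} V^j:
V_r = (1)(2) + (0)(r) = 2
V_θ = (0)(2) + (r^2)(r) = r^3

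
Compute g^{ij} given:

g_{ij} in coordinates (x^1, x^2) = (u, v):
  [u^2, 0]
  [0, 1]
The metric is diagonal, so g^{ij} is diagonal with entries 1/g_{ii}: diag(1/(u^2), 1).
g^{ij}:
  [1/u^2, 0]
  [0, 1]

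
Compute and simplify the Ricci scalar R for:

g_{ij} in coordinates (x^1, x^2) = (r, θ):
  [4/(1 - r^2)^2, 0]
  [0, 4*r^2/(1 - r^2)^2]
Non-zero Christoffel symbols (Γ^k_{ij} = Γ^k_{ji}):
Γ^r_{r r} = 2*r/(1 - r^2)
Γ^r_{θ θ} = (r^3 + r)/(r^2 - 1)
Γ^θ_{r θ} = (-r^2 - 1)/(r^3 - r)
Ricci tensor (R_{ij} = R^k_{ikj}): R_{rr} = -4/(r^2 - 1)^2, R_{rθ} = 0, R_{θθ} = -4*r^2/(r^2 - 1)^2
Inverse metric: g^{rr} = (1 - r^2)^2/4, g^{θθ} = (1 - r^2)^2/(4*r^2)
R = g^{ij} R_{ij} = ((1 - r^2)^2/4)(-4/(r^2 - 1)^2) + ((1 - r^2)^2/(4*r^2))(-4*r^2/(r^2 - 1)^2) = -2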